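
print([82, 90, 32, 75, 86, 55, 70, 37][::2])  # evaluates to [82, 32, 86, 70]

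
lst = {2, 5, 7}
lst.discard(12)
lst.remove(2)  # {5, 7}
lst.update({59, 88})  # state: {5, 7, 59, 88}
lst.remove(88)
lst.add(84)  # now {5, 7, 59, 84}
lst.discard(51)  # {5, 7, 59, 84}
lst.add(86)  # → {5, 7, 59, 84, 86}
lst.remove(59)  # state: {5, 7, 84, 86}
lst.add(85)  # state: {5, 7, 84, 85, 86}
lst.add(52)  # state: {5, 7, 52, 84, 85, 86}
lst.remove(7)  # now {5, 52, 84, 85, 86}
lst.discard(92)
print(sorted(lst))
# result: [5, 52, 84, 85, 86]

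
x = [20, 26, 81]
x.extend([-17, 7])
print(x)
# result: [20, 26, 81, -17, 7]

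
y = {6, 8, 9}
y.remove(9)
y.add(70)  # {6, 8, 70}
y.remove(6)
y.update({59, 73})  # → {8, 59, 70, 73}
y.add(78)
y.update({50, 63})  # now {8, 50, 59, 63, 70, 73, 78}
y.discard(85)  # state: {8, 50, 59, 63, 70, 73, 78}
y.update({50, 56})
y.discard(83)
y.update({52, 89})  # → {8, 50, 52, 56, 59, 63, 70, 73, 78, 89}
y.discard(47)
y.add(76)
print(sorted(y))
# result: [8, 50, 52, 56, 59, 63, 70, 73, 76, 78, 89]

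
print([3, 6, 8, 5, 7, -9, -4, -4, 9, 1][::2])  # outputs [3, 8, 7, -4, 9]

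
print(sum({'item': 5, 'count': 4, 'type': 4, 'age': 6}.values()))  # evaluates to 19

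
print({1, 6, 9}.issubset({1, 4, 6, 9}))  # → True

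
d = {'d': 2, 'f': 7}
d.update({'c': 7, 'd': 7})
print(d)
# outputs {'d': 7, 'f': 7, 'c': 7}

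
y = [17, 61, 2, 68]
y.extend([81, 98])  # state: [17, 61, 2, 68, 81, 98]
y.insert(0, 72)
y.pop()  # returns 98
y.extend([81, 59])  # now [72, 17, 61, 2, 68, 81, 81, 59]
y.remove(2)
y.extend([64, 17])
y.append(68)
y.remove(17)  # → [72, 61, 68, 81, 81, 59, 64, 17, 68]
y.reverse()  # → [68, 17, 64, 59, 81, 81, 68, 61, 72]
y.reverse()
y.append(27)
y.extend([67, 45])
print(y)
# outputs [72, 61, 68, 81, 81, 59, 64, 17, 68, 27, 67, 45]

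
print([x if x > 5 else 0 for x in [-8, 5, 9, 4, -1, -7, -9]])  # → [0, 0, 9, 0, 0, 0, 0]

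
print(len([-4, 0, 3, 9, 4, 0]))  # 6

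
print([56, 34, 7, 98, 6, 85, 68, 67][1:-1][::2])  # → [34, 98, 85]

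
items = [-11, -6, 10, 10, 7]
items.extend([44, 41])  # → [-11, -6, 10, 10, 7, 44, 41]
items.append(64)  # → [-11, -6, 10, 10, 7, 44, 41, 64]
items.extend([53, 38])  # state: [-11, -6, 10, 10, 7, 44, 41, 64, 53, 38]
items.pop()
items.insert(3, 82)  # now [-11, -6, 10, 82, 10, 7, 44, 41, 64, 53]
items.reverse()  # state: [53, 64, 41, 44, 7, 10, 82, 10, -6, -11]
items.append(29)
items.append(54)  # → [53, 64, 41, 44, 7, 10, 82, 10, -6, -11, 29, 54]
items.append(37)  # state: [53, 64, 41, 44, 7, 10, 82, 10, -6, -11, 29, 54, 37]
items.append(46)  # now [53, 64, 41, 44, 7, 10, 82, 10, -6, -11, 29, 54, 37, 46]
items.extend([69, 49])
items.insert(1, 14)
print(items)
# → [53, 14, 64, 41, 44, 7, 10, 82, 10, -6, -11, 29, 54, 37, 46, 69, 49]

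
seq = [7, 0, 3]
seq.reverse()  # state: [3, 0, 7]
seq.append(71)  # [3, 0, 7, 71]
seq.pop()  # 71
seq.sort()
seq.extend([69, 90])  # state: [0, 3, 7, 69, 90]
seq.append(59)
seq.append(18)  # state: [0, 3, 7, 69, 90, 59, 18]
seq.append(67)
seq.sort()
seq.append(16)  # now [0, 3, 7, 18, 59, 67, 69, 90, 16]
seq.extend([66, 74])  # [0, 3, 7, 18, 59, 67, 69, 90, 16, 66, 74]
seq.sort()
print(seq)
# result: [0, 3, 7, 16, 18, 59, 66, 67, 69, 74, 90]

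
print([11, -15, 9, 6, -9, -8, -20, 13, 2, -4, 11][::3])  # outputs [11, 6, -20, -4]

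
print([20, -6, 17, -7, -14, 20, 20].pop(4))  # -14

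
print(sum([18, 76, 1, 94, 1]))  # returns 190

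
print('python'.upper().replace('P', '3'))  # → 3YTHON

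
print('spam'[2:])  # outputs am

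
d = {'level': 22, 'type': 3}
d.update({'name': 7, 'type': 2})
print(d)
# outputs {'level': 22, 'type': 2, 'name': 7}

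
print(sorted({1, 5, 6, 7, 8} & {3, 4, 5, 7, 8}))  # [5, 7, 8]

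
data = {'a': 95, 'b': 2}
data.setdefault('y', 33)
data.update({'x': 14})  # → {'a': 95, 'b': 2, 'y': 33, 'x': 14}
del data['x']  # {'a': 95, 'b': 2, 'y': 33}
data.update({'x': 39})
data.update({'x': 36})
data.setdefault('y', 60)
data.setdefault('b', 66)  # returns 2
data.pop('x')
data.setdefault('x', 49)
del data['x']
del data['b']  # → {'a': 95, 'y': 33}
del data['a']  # {'y': 33}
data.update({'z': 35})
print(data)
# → {'y': 33, 'z': 35}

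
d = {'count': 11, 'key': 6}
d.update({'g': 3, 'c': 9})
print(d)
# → {'count': 11, 'key': 6, 'g': 3, 'c': 9}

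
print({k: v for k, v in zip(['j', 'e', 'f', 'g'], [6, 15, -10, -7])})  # {'j': 6, 'e': 15, 'f': -10, 'g': -7}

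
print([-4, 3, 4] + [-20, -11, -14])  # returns [-4, 3, 4, -20, -11, -14]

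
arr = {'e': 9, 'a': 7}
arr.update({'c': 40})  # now {'e': 9, 'a': 7, 'c': 40}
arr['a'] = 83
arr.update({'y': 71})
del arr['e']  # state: {'a': 83, 'c': 40, 'y': 71}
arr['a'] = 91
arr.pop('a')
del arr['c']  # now {'y': 71}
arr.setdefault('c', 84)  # 84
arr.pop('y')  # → 71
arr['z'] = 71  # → {'c': 84, 'z': 71}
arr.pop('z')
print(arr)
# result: {'c': 84}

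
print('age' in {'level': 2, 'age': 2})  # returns True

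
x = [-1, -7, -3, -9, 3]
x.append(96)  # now [-1, -7, -3, -9, 3, 96]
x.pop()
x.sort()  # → [-9, -7, -3, -1, 3]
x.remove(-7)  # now [-9, -3, -1, 3]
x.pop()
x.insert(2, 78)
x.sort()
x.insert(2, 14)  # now [-9, -3, 14, -1, 78]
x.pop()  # 78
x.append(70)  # [-9, -3, 14, -1, 70]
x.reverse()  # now [70, -1, 14, -3, -9]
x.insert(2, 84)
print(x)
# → [70, -1, 84, 14, -3, -9]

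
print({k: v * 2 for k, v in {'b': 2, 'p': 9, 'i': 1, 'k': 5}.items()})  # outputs {'b': 4, 'p': 18, 'i': 2, 'k': 10}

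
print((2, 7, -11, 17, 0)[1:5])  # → (7, -11, 17, 0)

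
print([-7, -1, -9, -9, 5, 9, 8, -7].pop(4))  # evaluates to 5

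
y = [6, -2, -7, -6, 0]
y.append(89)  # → [6, -2, -7, -6, 0, 89]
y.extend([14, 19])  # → [6, -2, -7, -6, 0, 89, 14, 19]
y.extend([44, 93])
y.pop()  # 93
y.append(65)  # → [6, -2, -7, -6, 0, 89, 14, 19, 44, 65]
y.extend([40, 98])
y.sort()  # [-7, -6, -2, 0, 6, 14, 19, 40, 44, 65, 89, 98]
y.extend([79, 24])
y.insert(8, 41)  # [-7, -6, -2, 0, 6, 14, 19, 40, 41, 44, 65, 89, 98, 79, 24]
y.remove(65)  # [-7, -6, -2, 0, 6, 14, 19, 40, 41, 44, 89, 98, 79, 24]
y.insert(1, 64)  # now [-7, 64, -6, -2, 0, 6, 14, 19, 40, 41, 44, 89, 98, 79, 24]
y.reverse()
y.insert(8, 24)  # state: [24, 79, 98, 89, 44, 41, 40, 19, 24, 14, 6, 0, -2, -6, 64, -7]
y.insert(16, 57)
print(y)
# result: [24, 79, 98, 89, 44, 41, 40, 19, 24, 14, 6, 0, -2, -6, 64, -7, 57]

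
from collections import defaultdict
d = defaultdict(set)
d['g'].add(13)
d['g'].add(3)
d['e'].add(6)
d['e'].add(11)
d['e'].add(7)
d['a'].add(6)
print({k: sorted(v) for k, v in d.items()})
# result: {'g': [3, 13], 'e': [6, 7, 11], 'a': [6]}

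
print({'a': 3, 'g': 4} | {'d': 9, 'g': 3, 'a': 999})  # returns {'a': 999, 'g': 3, 'd': 9}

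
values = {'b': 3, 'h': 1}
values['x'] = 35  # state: {'b': 3, 'h': 1, 'x': 35}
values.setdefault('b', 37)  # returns 3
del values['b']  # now {'h': 1, 'x': 35}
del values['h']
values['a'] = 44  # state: {'x': 35, 'a': 44}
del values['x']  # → {'a': 44}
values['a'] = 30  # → {'a': 30}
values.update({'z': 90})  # {'a': 30, 'z': 90}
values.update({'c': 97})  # {'a': 30, 'z': 90, 'c': 97}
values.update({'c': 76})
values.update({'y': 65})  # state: {'a': 30, 'z': 90, 'c': 76, 'y': 65}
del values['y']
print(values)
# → {'a': 30, 'z': 90, 'c': 76}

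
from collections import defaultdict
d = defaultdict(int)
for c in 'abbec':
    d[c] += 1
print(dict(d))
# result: {'a': 1, 'b': 2, 'e': 1, 'c': 1}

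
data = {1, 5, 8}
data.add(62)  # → {1, 5, 8, 62}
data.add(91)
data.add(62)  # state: {1, 5, 8, 62, 91}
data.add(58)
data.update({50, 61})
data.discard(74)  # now {1, 5, 8, 50, 58, 61, 62, 91}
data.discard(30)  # {1, 5, 8, 50, 58, 61, 62, 91}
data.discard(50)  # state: {1, 5, 8, 58, 61, 62, 91}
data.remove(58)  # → {1, 5, 8, 61, 62, 91}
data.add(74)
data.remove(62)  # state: {1, 5, 8, 61, 74, 91}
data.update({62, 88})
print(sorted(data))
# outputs [1, 5, 8, 61, 62, 74, 88, 91]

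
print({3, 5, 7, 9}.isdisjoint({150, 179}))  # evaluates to True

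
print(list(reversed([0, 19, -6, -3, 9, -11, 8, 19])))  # [19, 8, -11, 9, -3, -6, 19, 0]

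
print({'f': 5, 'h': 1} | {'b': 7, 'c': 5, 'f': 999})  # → {'f': 999, 'h': 1, 'b': 7, 'c': 5}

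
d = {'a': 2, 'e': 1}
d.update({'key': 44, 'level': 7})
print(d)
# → {'a': 2, 'e': 1, 'key': 44, 'level': 7}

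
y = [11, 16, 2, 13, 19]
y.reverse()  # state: [19, 13, 2, 16, 11]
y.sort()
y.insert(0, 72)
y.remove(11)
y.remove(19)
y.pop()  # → 16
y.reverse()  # [13, 2, 72]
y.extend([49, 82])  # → [13, 2, 72, 49, 82]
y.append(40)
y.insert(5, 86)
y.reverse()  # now [40, 86, 82, 49, 72, 2, 13]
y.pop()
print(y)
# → [40, 86, 82, 49, 72, 2]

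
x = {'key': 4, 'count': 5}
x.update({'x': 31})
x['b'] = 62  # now {'key': 4, 'count': 5, 'x': 31, 'b': 62}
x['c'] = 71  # {'key': 4, 'count': 5, 'x': 31, 'b': 62, 'c': 71}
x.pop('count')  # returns 5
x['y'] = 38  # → {'key': 4, 'x': 31, 'b': 62, 'c': 71, 'y': 38}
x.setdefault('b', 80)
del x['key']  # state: {'x': 31, 'b': 62, 'c': 71, 'y': 38}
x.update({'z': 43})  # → {'x': 31, 'b': 62, 'c': 71, 'y': 38, 'z': 43}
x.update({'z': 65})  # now {'x': 31, 'b': 62, 'c': 71, 'y': 38, 'z': 65}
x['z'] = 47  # {'x': 31, 'b': 62, 'c': 71, 'y': 38, 'z': 47}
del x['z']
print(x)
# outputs {'x': 31, 'b': 62, 'c': 71, 'y': 38}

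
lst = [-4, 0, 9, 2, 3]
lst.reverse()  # [3, 2, 9, 0, -4]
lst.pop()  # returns -4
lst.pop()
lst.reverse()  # [9, 2, 3]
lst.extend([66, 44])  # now [9, 2, 3, 66, 44]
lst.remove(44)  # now [9, 2, 3, 66]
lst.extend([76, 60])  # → [9, 2, 3, 66, 76, 60]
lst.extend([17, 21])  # [9, 2, 3, 66, 76, 60, 17, 21]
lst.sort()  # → [2, 3, 9, 17, 21, 60, 66, 76]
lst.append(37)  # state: [2, 3, 9, 17, 21, 60, 66, 76, 37]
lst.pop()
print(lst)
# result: [2, 3, 9, 17, 21, 60, 66, 76]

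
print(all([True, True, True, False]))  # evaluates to False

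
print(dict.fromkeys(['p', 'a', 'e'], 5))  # {'p': 5, 'a': 5, 'e': 5}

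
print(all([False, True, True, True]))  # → False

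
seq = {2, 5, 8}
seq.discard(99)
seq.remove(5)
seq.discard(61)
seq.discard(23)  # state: {2, 8}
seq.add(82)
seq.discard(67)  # {2, 8, 82}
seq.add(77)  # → {2, 8, 77, 82}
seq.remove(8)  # {2, 77, 82}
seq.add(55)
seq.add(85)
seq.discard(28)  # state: {2, 55, 77, 82, 85}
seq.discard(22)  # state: {2, 55, 77, 82, 85}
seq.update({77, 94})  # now {2, 55, 77, 82, 85, 94}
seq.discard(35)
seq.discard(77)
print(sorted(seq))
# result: [2, 55, 82, 85, 94]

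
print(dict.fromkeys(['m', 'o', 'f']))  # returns {'m': None, 'o': None, 'f': None}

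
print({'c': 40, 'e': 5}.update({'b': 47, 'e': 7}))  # None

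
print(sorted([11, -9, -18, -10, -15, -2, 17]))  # [-18, -15, -10, -9, -2, 11, 17]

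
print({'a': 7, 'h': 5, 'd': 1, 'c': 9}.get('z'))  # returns None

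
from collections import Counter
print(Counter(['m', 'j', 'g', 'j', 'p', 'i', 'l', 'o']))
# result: Counter({'j': 2, 'm': 1, 'g': 1, 'p': 1, 'i': 1, 'l': 1, 'o': 1})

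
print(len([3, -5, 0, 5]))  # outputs 4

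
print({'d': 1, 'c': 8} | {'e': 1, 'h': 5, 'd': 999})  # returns {'d': 999, 'c': 8, 'e': 1, 'h': 5}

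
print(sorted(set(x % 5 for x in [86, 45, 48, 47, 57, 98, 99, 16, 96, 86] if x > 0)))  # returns [0, 1, 2, 3, 4]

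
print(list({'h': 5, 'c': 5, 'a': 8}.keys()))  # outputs ['h', 'c', 'a']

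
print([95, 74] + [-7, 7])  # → [95, 74, -7, 7]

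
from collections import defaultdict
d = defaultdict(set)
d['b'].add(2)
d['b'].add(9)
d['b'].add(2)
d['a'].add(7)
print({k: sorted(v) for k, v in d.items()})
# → {'b': [2, 9], 'a': [7]}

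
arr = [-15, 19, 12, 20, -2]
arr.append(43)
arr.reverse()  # [43, -2, 20, 12, 19, -15]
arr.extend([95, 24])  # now [43, -2, 20, 12, 19, -15, 95, 24]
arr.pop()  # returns 24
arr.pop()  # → 95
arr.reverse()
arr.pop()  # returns 43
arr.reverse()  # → [-2, 20, 12, 19, -15]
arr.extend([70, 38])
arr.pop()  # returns 38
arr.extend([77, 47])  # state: [-2, 20, 12, 19, -15, 70, 77, 47]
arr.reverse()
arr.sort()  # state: [-15, -2, 12, 19, 20, 47, 70, 77]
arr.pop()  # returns 77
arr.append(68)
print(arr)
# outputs [-15, -2, 12, 19, 20, 47, 70, 68]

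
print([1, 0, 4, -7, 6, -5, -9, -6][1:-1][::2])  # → [0, -7, -5]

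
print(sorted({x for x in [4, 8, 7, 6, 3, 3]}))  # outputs [3, 4, 6, 7, 8]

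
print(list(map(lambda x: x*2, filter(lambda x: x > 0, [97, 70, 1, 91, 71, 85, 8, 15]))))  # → [194, 140, 2, 182, 142, 170, 16, 30]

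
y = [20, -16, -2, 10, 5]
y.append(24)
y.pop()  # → 24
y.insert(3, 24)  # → [20, -16, -2, 24, 10, 5]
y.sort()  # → [-16, -2, 5, 10, 20, 24]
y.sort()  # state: [-16, -2, 5, 10, 20, 24]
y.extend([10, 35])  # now [-16, -2, 5, 10, 20, 24, 10, 35]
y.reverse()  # [35, 10, 24, 20, 10, 5, -2, -16]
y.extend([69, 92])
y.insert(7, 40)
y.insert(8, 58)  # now [35, 10, 24, 20, 10, 5, -2, 40, 58, -16, 69, 92]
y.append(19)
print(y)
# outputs [35, 10, 24, 20, 10, 5, -2, 40, 58, -16, 69, 92, 19]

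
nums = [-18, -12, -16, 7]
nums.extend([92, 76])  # [-18, -12, -16, 7, 92, 76]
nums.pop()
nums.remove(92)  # [-18, -12, -16, 7]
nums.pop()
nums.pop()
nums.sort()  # [-18, -12]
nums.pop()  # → -12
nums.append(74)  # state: [-18, 74]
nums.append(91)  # [-18, 74, 91]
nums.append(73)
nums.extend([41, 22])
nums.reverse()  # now [22, 41, 73, 91, 74, -18]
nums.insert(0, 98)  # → [98, 22, 41, 73, 91, 74, -18]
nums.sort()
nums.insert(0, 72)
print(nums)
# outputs [72, -18, 22, 41, 73, 74, 91, 98]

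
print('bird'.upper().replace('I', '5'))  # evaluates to B5RD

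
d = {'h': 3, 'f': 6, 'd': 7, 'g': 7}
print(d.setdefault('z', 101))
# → 101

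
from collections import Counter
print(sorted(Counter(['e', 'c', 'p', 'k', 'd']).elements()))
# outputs ['c', 'd', 'e', 'k', 'p']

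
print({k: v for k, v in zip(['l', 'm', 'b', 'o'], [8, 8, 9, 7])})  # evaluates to {'l': 8, 'm': 8, 'b': 9, 'o': 7}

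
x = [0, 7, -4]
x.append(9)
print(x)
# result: [0, 7, -4, 9]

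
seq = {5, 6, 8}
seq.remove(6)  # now {5, 8}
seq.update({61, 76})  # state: {5, 8, 61, 76}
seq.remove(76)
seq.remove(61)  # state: {5, 8}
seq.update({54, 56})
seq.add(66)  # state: {5, 8, 54, 56, 66}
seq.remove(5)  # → {8, 54, 56, 66}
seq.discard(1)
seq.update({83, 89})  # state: {8, 54, 56, 66, 83, 89}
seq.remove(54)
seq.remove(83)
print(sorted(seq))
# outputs [8, 56, 66, 89]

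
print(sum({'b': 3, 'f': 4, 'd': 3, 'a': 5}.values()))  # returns 15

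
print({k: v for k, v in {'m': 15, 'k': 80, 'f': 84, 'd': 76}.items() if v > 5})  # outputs {'m': 15, 'k': 80, 'f': 84, 'd': 76}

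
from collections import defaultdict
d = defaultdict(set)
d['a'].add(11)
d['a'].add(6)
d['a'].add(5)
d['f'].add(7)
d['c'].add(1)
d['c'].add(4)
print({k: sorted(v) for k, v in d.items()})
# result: {'a': [5, 6, 11], 'f': [7], 'c': [1, 4]}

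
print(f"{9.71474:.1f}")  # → 9.7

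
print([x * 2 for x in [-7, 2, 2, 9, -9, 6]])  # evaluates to [-14, 4, 4, 18, -18, 12]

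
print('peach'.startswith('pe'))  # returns True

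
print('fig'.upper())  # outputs FIG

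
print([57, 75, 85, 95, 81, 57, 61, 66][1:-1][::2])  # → [75, 95, 57]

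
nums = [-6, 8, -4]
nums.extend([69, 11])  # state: [-6, 8, -4, 69, 11]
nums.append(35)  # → [-6, 8, -4, 69, 11, 35]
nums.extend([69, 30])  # [-6, 8, -4, 69, 11, 35, 69, 30]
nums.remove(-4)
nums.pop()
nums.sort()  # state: [-6, 8, 11, 35, 69, 69]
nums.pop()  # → 69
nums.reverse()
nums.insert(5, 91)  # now [69, 35, 11, 8, -6, 91]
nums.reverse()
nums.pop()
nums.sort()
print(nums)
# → [-6, 8, 11, 35, 91]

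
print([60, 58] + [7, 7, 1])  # [60, 58, 7, 7, 1]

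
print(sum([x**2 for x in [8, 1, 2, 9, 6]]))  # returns 186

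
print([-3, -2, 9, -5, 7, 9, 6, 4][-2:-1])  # [6]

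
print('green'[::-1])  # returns neerg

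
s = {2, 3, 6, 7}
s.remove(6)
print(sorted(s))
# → [2, 3, 7]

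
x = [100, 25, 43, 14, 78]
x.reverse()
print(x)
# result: [78, 14, 43, 25, 100]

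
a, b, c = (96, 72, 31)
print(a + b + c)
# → 199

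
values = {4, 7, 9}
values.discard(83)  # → {4, 7, 9}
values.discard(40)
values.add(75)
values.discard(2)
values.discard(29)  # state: {4, 7, 9, 75}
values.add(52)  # {4, 7, 9, 52, 75}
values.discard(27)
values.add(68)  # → {4, 7, 9, 52, 68, 75}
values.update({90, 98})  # {4, 7, 9, 52, 68, 75, 90, 98}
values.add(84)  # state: {4, 7, 9, 52, 68, 75, 84, 90, 98}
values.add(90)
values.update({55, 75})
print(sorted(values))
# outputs [4, 7, 9, 52, 55, 68, 75, 84, 90, 98]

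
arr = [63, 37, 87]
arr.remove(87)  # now [63, 37]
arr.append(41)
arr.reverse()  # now [41, 37, 63]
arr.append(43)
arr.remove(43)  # [41, 37, 63]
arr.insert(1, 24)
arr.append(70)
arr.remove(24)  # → [41, 37, 63, 70]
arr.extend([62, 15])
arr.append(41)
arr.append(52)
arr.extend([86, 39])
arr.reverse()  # [39, 86, 52, 41, 15, 62, 70, 63, 37, 41]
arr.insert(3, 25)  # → [39, 86, 52, 25, 41, 15, 62, 70, 63, 37, 41]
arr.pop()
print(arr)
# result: [39, 86, 52, 25, 41, 15, 62, 70, 63, 37]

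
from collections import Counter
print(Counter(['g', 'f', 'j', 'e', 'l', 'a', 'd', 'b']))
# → Counter({'g': 1, 'f': 1, 'j': 1, 'e': 1, 'l': 1, 'a': 1, 'd': 1, 'b': 1})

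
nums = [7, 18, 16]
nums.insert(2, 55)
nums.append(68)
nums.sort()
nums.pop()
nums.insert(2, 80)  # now [7, 16, 80, 18, 55]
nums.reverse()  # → [55, 18, 80, 16, 7]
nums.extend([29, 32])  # [55, 18, 80, 16, 7, 29, 32]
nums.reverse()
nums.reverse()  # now [55, 18, 80, 16, 7, 29, 32]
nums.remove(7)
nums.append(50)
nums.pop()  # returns 50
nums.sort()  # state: [16, 18, 29, 32, 55, 80]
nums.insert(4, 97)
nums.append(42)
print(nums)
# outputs [16, 18, 29, 32, 97, 55, 80, 42]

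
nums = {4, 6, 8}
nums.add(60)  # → {4, 6, 8, 60}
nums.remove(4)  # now {6, 8, 60}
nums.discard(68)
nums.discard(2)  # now {6, 8, 60}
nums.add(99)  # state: {6, 8, 60, 99}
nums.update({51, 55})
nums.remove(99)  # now {6, 8, 51, 55, 60}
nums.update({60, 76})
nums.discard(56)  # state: {6, 8, 51, 55, 60, 76}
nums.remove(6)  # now {8, 51, 55, 60, 76}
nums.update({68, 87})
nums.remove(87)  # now {8, 51, 55, 60, 68, 76}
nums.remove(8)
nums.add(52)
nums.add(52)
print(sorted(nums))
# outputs [51, 52, 55, 60, 68, 76]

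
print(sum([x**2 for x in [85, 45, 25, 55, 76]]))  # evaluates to 18676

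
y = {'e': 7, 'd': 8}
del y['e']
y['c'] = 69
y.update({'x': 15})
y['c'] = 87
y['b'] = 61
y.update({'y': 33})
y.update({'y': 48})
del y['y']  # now {'d': 8, 'c': 87, 'x': 15, 'b': 61}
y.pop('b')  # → 61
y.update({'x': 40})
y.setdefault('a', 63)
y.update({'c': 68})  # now {'d': 8, 'c': 68, 'x': 40, 'a': 63}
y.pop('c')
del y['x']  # {'d': 8, 'a': 63}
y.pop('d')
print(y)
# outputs {'a': 63}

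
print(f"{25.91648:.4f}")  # 25.9165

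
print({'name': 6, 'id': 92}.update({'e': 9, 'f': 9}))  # None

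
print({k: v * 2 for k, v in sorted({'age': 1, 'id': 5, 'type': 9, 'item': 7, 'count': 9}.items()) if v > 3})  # {'count': 18, 'id': 10, 'item': 14, 'type': 18}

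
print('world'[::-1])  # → dlrow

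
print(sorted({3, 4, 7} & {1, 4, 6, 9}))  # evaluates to [4]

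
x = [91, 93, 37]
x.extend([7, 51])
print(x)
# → [91, 93, 37, 7, 51]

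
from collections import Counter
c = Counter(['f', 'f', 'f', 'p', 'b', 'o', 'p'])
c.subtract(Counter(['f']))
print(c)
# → Counter({'f': 2, 'p': 2, 'b': 1, 'o': 1})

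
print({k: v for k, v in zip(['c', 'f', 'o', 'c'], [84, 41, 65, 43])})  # {'c': 43, 'f': 41, 'o': 65}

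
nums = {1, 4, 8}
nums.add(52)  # {1, 4, 8, 52}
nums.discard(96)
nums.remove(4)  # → {1, 8, 52}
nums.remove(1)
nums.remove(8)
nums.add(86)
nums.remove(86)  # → {52}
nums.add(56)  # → {52, 56}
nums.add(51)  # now {51, 52, 56}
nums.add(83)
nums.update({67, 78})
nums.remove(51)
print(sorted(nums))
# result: [52, 56, 67, 78, 83]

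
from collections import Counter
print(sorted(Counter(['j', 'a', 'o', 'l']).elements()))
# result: ['a', 'j', 'l', 'o']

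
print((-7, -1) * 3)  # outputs (-7, -1, -7, -1, -7, -1)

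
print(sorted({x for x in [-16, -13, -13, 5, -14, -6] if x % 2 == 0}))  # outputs [-16, -14, -6]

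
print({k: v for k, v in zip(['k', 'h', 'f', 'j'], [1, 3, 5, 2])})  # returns {'k': 1, 'h': 3, 'f': 5, 'j': 2}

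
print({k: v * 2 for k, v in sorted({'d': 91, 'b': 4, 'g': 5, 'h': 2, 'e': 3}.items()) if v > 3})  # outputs {'b': 8, 'd': 182, 'g': 10}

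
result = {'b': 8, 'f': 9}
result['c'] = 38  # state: {'b': 8, 'f': 9, 'c': 38}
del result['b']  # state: {'f': 9, 'c': 38}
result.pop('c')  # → 38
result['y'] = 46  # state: {'f': 9, 'y': 46}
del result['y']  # {'f': 9}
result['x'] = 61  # {'f': 9, 'x': 61}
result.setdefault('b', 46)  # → 46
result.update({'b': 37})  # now {'f': 9, 'x': 61, 'b': 37}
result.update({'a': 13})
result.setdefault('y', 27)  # 27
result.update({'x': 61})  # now {'f': 9, 'x': 61, 'b': 37, 'a': 13, 'y': 27}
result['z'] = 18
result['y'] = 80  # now {'f': 9, 'x': 61, 'b': 37, 'a': 13, 'y': 80, 'z': 18}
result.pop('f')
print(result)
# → {'x': 61, 'b': 37, 'a': 13, 'y': 80, 'z': 18}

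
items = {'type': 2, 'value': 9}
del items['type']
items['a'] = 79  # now {'value': 9, 'a': 79}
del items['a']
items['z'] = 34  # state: {'value': 9, 'z': 34}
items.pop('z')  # 34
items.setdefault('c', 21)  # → 21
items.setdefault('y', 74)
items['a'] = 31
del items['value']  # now {'c': 21, 'y': 74, 'a': 31}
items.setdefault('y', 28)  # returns 74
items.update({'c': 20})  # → {'c': 20, 'y': 74, 'a': 31}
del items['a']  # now {'c': 20, 'y': 74}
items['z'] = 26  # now {'c': 20, 'y': 74, 'z': 26}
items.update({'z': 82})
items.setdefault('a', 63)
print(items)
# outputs {'c': 20, 'y': 74, 'z': 82, 'a': 63}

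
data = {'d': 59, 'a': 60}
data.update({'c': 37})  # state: {'d': 59, 'a': 60, 'c': 37}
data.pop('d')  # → 59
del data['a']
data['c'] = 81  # {'c': 81}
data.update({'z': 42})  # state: {'c': 81, 'z': 42}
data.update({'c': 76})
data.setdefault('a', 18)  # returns 18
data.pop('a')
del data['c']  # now {'z': 42}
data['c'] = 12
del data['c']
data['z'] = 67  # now {'z': 67}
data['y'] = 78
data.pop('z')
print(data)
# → {'y': 78}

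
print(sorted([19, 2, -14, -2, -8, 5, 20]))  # [-14, -8, -2, 2, 5, 19, 20]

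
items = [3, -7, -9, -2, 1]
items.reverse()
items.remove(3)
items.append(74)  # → [1, -2, -9, -7, 74]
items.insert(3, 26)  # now [1, -2, -9, 26, -7, 74]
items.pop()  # 74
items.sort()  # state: [-9, -7, -2, 1, 26]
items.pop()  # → 26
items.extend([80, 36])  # [-9, -7, -2, 1, 80, 36]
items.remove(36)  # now [-9, -7, -2, 1, 80]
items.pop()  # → 80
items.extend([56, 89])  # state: [-9, -7, -2, 1, 56, 89]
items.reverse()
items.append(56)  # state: [89, 56, 1, -2, -7, -9, 56]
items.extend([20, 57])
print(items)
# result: [89, 56, 1, -2, -7, -9, 56, 20, 57]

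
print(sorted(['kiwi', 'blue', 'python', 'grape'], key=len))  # ['kiwi', 'blue', 'grape', 'python']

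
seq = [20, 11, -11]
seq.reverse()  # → [-11, 11, 20]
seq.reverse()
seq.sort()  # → [-11, 11, 20]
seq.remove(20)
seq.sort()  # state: [-11, 11]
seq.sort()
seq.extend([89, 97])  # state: [-11, 11, 89, 97]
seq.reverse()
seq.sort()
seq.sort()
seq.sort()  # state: [-11, 11, 89, 97]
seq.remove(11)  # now [-11, 89, 97]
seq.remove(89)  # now [-11, 97]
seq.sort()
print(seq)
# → [-11, 97]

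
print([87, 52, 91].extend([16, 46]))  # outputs None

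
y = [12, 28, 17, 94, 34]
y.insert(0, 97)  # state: [97, 12, 28, 17, 94, 34]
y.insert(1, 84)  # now [97, 84, 12, 28, 17, 94, 34]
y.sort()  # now [12, 17, 28, 34, 84, 94, 97]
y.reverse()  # [97, 94, 84, 34, 28, 17, 12]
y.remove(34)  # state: [97, 94, 84, 28, 17, 12]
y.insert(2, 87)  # [97, 94, 87, 84, 28, 17, 12]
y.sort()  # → [12, 17, 28, 84, 87, 94, 97]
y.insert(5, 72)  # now [12, 17, 28, 84, 87, 72, 94, 97]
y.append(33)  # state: [12, 17, 28, 84, 87, 72, 94, 97, 33]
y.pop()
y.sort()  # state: [12, 17, 28, 72, 84, 87, 94, 97]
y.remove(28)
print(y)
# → [12, 17, 72, 84, 87, 94, 97]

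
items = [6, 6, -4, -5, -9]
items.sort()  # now [-9, -5, -4, 6, 6]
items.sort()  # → [-9, -5, -4, 6, 6]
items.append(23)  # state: [-9, -5, -4, 6, 6, 23]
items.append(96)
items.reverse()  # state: [96, 23, 6, 6, -4, -5, -9]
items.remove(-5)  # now [96, 23, 6, 6, -4, -9]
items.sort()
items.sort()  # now [-9, -4, 6, 6, 23, 96]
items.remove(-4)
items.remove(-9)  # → [6, 6, 23, 96]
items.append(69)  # [6, 6, 23, 96, 69]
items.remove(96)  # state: [6, 6, 23, 69]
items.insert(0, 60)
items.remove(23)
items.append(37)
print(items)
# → [60, 6, 6, 69, 37]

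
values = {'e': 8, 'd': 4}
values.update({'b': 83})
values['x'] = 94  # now {'e': 8, 'd': 4, 'b': 83, 'x': 94}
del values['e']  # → {'d': 4, 'b': 83, 'x': 94}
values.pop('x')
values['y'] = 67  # {'d': 4, 'b': 83, 'y': 67}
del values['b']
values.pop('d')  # 4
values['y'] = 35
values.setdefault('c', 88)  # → 88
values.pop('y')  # 35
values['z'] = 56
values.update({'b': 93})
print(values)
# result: {'c': 88, 'z': 56, 'b': 93}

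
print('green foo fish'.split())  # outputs ['green', 'foo', 'fish']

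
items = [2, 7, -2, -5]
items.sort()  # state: [-5, -2, 2, 7]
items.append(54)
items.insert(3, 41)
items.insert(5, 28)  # [-5, -2, 2, 41, 7, 28, 54]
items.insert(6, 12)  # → [-5, -2, 2, 41, 7, 28, 12, 54]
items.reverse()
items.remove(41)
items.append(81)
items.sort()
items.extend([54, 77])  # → [-5, -2, 2, 7, 12, 28, 54, 81, 54, 77]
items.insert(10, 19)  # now [-5, -2, 2, 7, 12, 28, 54, 81, 54, 77, 19]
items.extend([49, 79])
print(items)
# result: [-5, -2, 2, 7, 12, 28, 54, 81, 54, 77, 19, 49, 79]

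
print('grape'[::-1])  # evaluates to eparg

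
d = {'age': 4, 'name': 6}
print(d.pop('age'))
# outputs 4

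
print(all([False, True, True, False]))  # False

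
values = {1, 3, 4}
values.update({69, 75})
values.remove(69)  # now {1, 3, 4, 75}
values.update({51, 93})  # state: {1, 3, 4, 51, 75, 93}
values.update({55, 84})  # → {1, 3, 4, 51, 55, 75, 84, 93}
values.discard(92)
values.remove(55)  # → {1, 3, 4, 51, 75, 84, 93}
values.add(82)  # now {1, 3, 4, 51, 75, 82, 84, 93}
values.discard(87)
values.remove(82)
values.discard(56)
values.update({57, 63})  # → {1, 3, 4, 51, 57, 63, 75, 84, 93}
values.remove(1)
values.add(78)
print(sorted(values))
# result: [3, 4, 51, 57, 63, 75, 78, 84, 93]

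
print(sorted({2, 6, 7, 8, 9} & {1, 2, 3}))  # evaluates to [2]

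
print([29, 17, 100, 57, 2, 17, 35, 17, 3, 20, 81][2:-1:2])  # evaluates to [100, 2, 35, 3]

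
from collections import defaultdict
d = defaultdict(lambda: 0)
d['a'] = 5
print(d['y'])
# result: 0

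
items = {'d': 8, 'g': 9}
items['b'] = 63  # {'d': 8, 'g': 9, 'b': 63}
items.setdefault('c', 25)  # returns 25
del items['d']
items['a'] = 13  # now {'g': 9, 'b': 63, 'c': 25, 'a': 13}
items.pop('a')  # 13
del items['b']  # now {'g': 9, 'c': 25}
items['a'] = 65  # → {'g': 9, 'c': 25, 'a': 65}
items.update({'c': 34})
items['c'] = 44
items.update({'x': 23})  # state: {'g': 9, 'c': 44, 'a': 65, 'x': 23}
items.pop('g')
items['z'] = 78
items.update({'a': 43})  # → {'c': 44, 'a': 43, 'x': 23, 'z': 78}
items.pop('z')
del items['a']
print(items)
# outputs {'c': 44, 'x': 23}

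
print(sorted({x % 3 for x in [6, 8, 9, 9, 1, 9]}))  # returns [0, 1, 2]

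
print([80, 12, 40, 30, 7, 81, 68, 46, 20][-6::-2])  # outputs [30, 12]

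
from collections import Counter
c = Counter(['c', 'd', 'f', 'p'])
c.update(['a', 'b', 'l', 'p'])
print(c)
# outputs Counter({'p': 2, 'c': 1, 'd': 1, 'f': 1, 'a': 1, 'b': 1, 'l': 1})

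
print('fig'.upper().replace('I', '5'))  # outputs F5G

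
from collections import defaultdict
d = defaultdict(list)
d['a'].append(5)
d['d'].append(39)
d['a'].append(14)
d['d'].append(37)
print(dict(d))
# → {'a': [5, 14], 'd': [39, 37]}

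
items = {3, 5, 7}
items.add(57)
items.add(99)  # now {3, 5, 7, 57, 99}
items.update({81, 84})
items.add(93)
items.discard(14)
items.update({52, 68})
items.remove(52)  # {3, 5, 7, 57, 68, 81, 84, 93, 99}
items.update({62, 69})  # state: {3, 5, 7, 57, 62, 68, 69, 81, 84, 93, 99}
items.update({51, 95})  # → {3, 5, 7, 51, 57, 62, 68, 69, 81, 84, 93, 95, 99}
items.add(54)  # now {3, 5, 7, 51, 54, 57, 62, 68, 69, 81, 84, 93, 95, 99}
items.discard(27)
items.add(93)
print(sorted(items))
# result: [3, 5, 7, 51, 54, 57, 62, 68, 69, 81, 84, 93, 95, 99]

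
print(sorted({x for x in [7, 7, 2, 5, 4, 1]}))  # [1, 2, 4, 5, 7]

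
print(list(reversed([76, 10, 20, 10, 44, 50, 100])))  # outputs [100, 50, 44, 10, 20, 10, 76]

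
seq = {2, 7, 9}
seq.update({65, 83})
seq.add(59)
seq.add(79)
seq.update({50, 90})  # {2, 7, 9, 50, 59, 65, 79, 83, 90}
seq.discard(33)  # {2, 7, 9, 50, 59, 65, 79, 83, 90}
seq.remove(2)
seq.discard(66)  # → {7, 9, 50, 59, 65, 79, 83, 90}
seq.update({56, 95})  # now {7, 9, 50, 56, 59, 65, 79, 83, 90, 95}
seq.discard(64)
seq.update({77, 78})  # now {7, 9, 50, 56, 59, 65, 77, 78, 79, 83, 90, 95}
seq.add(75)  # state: {7, 9, 50, 56, 59, 65, 75, 77, 78, 79, 83, 90, 95}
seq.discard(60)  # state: {7, 9, 50, 56, 59, 65, 75, 77, 78, 79, 83, 90, 95}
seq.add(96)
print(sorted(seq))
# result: [7, 9, 50, 56, 59, 65, 75, 77, 78, 79, 83, 90, 95, 96]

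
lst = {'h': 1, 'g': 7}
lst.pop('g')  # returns 7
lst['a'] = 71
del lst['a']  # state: {'h': 1}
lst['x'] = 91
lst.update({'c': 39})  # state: {'h': 1, 'x': 91, 'c': 39}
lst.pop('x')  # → 91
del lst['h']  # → {'c': 39}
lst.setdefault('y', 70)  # 70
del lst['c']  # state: {'y': 70}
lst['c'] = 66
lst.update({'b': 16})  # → {'y': 70, 'c': 66, 'b': 16}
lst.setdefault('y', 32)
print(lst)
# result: {'y': 70, 'c': 66, 'b': 16}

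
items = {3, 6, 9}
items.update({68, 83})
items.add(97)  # {3, 6, 9, 68, 83, 97}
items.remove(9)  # {3, 6, 68, 83, 97}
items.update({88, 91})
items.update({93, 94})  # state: {3, 6, 68, 83, 88, 91, 93, 94, 97}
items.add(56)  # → {3, 6, 56, 68, 83, 88, 91, 93, 94, 97}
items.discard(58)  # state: {3, 6, 56, 68, 83, 88, 91, 93, 94, 97}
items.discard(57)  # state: {3, 6, 56, 68, 83, 88, 91, 93, 94, 97}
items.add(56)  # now {3, 6, 56, 68, 83, 88, 91, 93, 94, 97}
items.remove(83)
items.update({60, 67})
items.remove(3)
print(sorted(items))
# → [6, 56, 60, 67, 68, 88, 91, 93, 94, 97]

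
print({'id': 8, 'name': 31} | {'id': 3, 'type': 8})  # {'id': 3, 'name': 31, 'type': 8}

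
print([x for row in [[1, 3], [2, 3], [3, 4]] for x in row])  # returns [1, 3, 2, 3, 3, 4]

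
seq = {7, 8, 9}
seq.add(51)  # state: {7, 8, 9, 51}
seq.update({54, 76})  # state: {7, 8, 9, 51, 54, 76}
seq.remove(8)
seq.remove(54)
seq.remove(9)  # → {7, 51, 76}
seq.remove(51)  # {7, 76}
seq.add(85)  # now {7, 76, 85}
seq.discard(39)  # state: {7, 76, 85}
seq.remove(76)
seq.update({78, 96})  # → {7, 78, 85, 96}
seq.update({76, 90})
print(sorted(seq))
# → [7, 76, 78, 85, 90, 96]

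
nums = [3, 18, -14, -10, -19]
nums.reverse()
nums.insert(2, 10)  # [-19, -10, 10, -14, 18, 3]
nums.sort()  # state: [-19, -14, -10, 3, 10, 18]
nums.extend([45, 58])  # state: [-19, -14, -10, 3, 10, 18, 45, 58]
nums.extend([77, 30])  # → [-19, -14, -10, 3, 10, 18, 45, 58, 77, 30]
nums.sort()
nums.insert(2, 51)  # [-19, -14, 51, -10, 3, 10, 18, 30, 45, 58, 77]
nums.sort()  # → [-19, -14, -10, 3, 10, 18, 30, 45, 51, 58, 77]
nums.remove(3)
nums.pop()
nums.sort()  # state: [-19, -14, -10, 10, 18, 30, 45, 51, 58]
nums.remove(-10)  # [-19, -14, 10, 18, 30, 45, 51, 58]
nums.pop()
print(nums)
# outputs [-19, -14, 10, 18, 30, 45, 51]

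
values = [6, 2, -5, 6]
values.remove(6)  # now [2, -5, 6]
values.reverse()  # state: [6, -5, 2]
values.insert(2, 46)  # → [6, -5, 46, 2]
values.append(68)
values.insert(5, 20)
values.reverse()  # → [20, 68, 2, 46, -5, 6]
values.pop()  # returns 6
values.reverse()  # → [-5, 46, 2, 68, 20]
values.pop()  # 20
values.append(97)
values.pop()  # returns 97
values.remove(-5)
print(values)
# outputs [46, 2, 68]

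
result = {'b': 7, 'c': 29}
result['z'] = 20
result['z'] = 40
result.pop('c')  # 29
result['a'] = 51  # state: {'b': 7, 'z': 40, 'a': 51}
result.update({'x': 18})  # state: {'b': 7, 'z': 40, 'a': 51, 'x': 18}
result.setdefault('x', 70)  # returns 18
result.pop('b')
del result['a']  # {'z': 40, 'x': 18}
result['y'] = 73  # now {'z': 40, 'x': 18, 'y': 73}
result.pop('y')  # 73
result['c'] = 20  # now {'z': 40, 'x': 18, 'c': 20}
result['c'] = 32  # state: {'z': 40, 'x': 18, 'c': 32}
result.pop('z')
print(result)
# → {'x': 18, 'c': 32}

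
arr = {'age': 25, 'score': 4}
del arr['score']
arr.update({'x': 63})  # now {'age': 25, 'x': 63}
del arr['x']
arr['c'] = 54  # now {'age': 25, 'c': 54}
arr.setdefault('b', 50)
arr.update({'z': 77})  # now {'age': 25, 'c': 54, 'b': 50, 'z': 77}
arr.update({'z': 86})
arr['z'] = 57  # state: {'age': 25, 'c': 54, 'b': 50, 'z': 57}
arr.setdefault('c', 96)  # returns 54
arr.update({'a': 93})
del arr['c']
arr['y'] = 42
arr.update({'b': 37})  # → {'age': 25, 'b': 37, 'z': 57, 'a': 93, 'y': 42}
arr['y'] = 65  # {'age': 25, 'b': 37, 'z': 57, 'a': 93, 'y': 65}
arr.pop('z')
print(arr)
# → {'age': 25, 'b': 37, 'a': 93, 'y': 65}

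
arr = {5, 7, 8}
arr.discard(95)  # {5, 7, 8}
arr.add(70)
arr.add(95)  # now {5, 7, 8, 70, 95}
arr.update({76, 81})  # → {5, 7, 8, 70, 76, 81, 95}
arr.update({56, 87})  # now {5, 7, 8, 56, 70, 76, 81, 87, 95}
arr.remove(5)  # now {7, 8, 56, 70, 76, 81, 87, 95}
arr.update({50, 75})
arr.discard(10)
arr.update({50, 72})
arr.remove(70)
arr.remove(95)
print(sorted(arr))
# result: [7, 8, 50, 56, 72, 75, 76, 81, 87]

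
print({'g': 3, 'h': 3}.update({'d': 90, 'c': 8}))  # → None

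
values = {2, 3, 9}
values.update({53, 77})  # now {2, 3, 9, 53, 77}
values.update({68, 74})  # {2, 3, 9, 53, 68, 74, 77}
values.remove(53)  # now {2, 3, 9, 68, 74, 77}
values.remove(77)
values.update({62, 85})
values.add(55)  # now {2, 3, 9, 55, 62, 68, 74, 85}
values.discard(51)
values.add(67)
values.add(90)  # {2, 3, 9, 55, 62, 67, 68, 74, 85, 90}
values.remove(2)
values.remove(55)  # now {3, 9, 62, 67, 68, 74, 85, 90}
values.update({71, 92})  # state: {3, 9, 62, 67, 68, 71, 74, 85, 90, 92}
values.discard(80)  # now {3, 9, 62, 67, 68, 71, 74, 85, 90, 92}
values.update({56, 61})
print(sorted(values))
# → [3, 9, 56, 61, 62, 67, 68, 71, 74, 85, 90, 92]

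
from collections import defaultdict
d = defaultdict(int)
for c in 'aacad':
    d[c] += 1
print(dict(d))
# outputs {'a': 3, 'c': 1, 'd': 1}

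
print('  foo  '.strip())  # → foo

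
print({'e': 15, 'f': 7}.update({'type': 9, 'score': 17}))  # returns None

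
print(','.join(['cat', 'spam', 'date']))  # cat,spam,date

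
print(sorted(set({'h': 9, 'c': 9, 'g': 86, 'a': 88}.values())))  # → [9, 86, 88]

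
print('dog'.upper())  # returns DOG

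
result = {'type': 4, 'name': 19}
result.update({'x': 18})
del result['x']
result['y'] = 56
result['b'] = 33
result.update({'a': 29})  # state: {'type': 4, 'name': 19, 'y': 56, 'b': 33, 'a': 29}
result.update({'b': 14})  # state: {'type': 4, 'name': 19, 'y': 56, 'b': 14, 'a': 29}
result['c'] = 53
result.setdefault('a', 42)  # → 29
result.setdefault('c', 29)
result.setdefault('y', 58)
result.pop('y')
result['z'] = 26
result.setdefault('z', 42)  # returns 26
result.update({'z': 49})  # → {'type': 4, 'name': 19, 'b': 14, 'a': 29, 'c': 53, 'z': 49}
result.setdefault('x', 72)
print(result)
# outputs {'type': 4, 'name': 19, 'b': 14, 'a': 29, 'c': 53, 'z': 49, 'x': 72}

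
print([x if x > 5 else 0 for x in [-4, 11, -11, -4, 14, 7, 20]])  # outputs [0, 11, 0, 0, 14, 7, 20]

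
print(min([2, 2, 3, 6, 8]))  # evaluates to 2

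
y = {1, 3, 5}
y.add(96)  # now {1, 3, 5, 96}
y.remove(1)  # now {3, 5, 96}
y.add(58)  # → {3, 5, 58, 96}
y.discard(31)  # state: {3, 5, 58, 96}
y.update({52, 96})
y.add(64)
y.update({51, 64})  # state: {3, 5, 51, 52, 58, 64, 96}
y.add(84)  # {3, 5, 51, 52, 58, 64, 84, 96}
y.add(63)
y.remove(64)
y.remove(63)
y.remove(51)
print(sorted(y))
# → [3, 5, 52, 58, 84, 96]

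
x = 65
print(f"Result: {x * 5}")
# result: Result: 325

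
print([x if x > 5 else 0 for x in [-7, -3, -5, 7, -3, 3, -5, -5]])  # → [0, 0, 0, 7, 0, 0, 0, 0]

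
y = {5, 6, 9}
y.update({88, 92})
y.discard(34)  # {5, 6, 9, 88, 92}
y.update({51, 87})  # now {5, 6, 9, 51, 87, 88, 92}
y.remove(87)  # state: {5, 6, 9, 51, 88, 92}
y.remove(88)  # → {5, 6, 9, 51, 92}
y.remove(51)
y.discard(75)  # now {5, 6, 9, 92}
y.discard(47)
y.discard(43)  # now {5, 6, 9, 92}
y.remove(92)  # {5, 6, 9}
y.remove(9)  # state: {5, 6}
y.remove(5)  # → {6}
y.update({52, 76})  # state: {6, 52, 76}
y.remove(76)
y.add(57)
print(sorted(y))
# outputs [6, 52, 57]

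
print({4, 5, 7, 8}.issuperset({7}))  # True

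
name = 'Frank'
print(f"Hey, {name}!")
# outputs Hey, Frank!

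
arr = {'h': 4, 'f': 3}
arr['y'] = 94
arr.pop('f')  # 3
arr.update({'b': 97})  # {'h': 4, 'y': 94, 'b': 97}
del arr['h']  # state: {'y': 94, 'b': 97}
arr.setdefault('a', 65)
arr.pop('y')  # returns 94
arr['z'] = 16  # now {'b': 97, 'a': 65, 'z': 16}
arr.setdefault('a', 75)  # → 65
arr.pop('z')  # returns 16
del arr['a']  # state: {'b': 97}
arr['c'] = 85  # {'b': 97, 'c': 85}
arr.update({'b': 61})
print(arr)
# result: {'b': 61, 'c': 85}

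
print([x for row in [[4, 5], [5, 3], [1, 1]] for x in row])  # [4, 5, 5, 3, 1, 1]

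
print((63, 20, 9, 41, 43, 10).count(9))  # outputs 1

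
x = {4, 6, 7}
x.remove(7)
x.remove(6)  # {4}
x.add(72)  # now {4, 72}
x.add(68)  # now {4, 68, 72}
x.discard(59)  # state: {4, 68, 72}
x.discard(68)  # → {4, 72}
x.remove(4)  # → {72}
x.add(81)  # {72, 81}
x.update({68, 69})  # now {68, 69, 72, 81}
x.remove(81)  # {68, 69, 72}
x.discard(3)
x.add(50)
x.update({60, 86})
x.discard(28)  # {50, 60, 68, 69, 72, 86}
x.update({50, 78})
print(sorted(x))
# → [50, 60, 68, 69, 72, 78, 86]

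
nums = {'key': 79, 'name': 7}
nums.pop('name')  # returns 7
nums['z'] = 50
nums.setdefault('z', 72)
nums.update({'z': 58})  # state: {'key': 79, 'z': 58}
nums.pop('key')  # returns 79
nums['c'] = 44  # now {'z': 58, 'c': 44}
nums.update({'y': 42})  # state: {'z': 58, 'c': 44, 'y': 42}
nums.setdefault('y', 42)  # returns 42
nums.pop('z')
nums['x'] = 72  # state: {'c': 44, 'y': 42, 'x': 72}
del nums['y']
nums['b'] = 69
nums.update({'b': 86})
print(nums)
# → {'c': 44, 'x': 72, 'b': 86}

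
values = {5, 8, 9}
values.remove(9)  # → {5, 8}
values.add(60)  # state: {5, 8, 60}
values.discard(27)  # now {5, 8, 60}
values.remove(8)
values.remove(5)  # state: {60}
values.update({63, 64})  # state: {60, 63, 64}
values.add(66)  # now {60, 63, 64, 66}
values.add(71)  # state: {60, 63, 64, 66, 71}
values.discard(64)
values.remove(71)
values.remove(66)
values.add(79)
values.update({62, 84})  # {60, 62, 63, 79, 84}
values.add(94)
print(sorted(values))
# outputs [60, 62, 63, 79, 84, 94]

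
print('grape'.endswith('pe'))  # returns True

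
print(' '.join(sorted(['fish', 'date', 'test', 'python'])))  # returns date fish python test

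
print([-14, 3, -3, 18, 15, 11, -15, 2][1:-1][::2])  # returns [3, 18, 11]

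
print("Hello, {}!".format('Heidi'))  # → Hello, Heidi!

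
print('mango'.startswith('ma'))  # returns True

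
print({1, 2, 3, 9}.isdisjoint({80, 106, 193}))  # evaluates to True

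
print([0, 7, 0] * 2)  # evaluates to [0, 7, 0, 0, 7, 0]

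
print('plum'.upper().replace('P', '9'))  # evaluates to 9LUM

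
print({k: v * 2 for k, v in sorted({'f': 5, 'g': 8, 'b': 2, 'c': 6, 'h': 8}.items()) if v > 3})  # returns {'c': 12, 'f': 10, 'g': 16, 'h': 16}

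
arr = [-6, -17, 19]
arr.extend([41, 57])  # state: [-6, -17, 19, 41, 57]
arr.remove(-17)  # [-6, 19, 41, 57]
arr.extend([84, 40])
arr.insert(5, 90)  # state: [-6, 19, 41, 57, 84, 90, 40]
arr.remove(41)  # [-6, 19, 57, 84, 90, 40]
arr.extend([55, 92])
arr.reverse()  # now [92, 55, 40, 90, 84, 57, 19, -6]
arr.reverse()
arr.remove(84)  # [-6, 19, 57, 90, 40, 55, 92]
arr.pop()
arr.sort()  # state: [-6, 19, 40, 55, 57, 90]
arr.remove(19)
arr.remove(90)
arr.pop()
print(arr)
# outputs [-6, 40, 55]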